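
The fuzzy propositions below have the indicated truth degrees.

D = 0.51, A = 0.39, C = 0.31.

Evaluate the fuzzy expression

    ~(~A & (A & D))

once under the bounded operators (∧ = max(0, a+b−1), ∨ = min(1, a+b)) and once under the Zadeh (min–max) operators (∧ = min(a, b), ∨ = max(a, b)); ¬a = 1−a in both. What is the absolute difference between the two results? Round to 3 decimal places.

Under bounded:
  ~A = 1 − 0.39 = 0.61
  A & D = max(0, a+b−1) on (0.39, 0.51) = 0.00
  ~A & (A & D) = max(0, a+b−1) on (0.61, 0.00) = 0.00
  ~(~A & (A & D)) = 1 − 0.00 = 1.00
  → value = 1.0000
Under Zadeh (min–max):
  ~A = 1 − 0.39 = 0.61
  A & D = min(a, b) on (0.39, 0.51) = 0.39
  ~A & (A & D) = min(a, b) on (0.61, 0.39) = 0.39
  ~(~A & (A & D)) = 1 − 0.39 = 0.61
  → value = 0.6100
|1.0000 − 0.6100| = 0.390

0.390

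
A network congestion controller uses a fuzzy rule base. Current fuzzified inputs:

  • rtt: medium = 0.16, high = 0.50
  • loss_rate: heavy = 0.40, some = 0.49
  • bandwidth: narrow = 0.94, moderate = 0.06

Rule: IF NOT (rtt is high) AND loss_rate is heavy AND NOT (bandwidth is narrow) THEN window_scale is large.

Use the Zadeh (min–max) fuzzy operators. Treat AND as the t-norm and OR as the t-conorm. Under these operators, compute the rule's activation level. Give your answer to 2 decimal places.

0.06

firing strength: ¬high=1−0.50=0.50, heavy=0.40, ¬narrow=1−0.94=0.06; AND[min(a, b)] → w = 0.06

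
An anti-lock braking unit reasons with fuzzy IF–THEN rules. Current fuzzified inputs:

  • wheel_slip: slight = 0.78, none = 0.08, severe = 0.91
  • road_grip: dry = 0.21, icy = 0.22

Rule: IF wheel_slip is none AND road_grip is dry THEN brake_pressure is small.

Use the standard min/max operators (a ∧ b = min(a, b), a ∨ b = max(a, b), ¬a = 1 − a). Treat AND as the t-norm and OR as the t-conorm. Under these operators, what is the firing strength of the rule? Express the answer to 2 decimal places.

firing strength: none=0.08, dry=0.21; AND[min(a, b)] → w = 0.08

0.08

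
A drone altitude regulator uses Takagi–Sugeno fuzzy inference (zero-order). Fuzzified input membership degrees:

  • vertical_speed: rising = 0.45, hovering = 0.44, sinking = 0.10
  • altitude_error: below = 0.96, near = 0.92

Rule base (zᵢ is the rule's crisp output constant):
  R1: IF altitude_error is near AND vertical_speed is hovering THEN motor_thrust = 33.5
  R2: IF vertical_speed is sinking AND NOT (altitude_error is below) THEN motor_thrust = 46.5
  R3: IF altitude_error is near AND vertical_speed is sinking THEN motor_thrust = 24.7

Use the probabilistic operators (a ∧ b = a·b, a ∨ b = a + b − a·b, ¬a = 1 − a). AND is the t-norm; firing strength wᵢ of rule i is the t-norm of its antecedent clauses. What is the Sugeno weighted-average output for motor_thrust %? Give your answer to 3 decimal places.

R1 (z=33.5): near=0.92, hovering=0.44; AND[a·b] → w = 0.4048
R2 (z=46.5): sinking=0.10, ¬below=1−0.96=0.04; AND[a·b] → w = 0.0040
R3 (z=24.7): near=0.92, sinking=0.10; AND[a·b] → w = 0.0920
Weighted average = (0.4048·33.5 + 0.0040·46.5 + 0.0920·24.7) / (0.4048 + 0.0040 + 0.0920)
  = 16.0192 / 0.5008 = 31.987

31.987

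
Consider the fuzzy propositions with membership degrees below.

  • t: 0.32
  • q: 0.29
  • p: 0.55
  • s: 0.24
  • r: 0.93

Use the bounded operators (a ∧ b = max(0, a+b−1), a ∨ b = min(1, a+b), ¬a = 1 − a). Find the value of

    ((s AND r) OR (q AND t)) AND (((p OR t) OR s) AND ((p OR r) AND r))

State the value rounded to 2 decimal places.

s AND r = max(0, a+b−1) on (0.24, 0.93) = 0.17
q AND t = max(0, a+b−1) on (0.29, 0.32) = 0.00
(s AND r) OR (q AND t) = min(1, a+b) on (0.17, 0.00) = 0.17
p OR t = min(1, a+b) on (0.55, 0.32) = 0.87
(p OR t) OR s = min(1, a+b) on (0.87, 0.24) = 1.00
p OR r = min(1, a+b) on (0.55, 0.93) = 1.00
(p OR r) AND r = max(0, a+b−1) on (1.00, 0.93) = 0.93
((p OR t) OR s) AND ((p OR r) AND r) = max(0, a+b−1) on (1.00, 0.93) = 0.93
((s AND r) OR (q AND t)) AND (((p OR t) OR s) AND ((p OR r) AND r)) = max(0, a+b−1) on (0.17, 0.93) = 0.10

0.10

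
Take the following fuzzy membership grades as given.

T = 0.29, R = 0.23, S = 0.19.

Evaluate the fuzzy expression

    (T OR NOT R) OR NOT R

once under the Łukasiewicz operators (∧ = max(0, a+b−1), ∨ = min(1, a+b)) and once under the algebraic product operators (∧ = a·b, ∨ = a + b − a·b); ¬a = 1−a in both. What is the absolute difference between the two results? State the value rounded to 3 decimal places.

0.038

Under Łukasiewicz:
  NOT R = 1 − 0.23 = 0.77
  T OR NOT R = min(1, a+b) on (0.29, 0.77) = 1.00
  NOT R = 1 − 0.23 = 0.77
  (T OR NOT R) OR NOT R = min(1, a+b) on (1.00, 0.77) = 1.00
  → value = 1.0000
Under algebraic product:
  NOT R = 1 − 0.2300 = 0.7700
  T OR NOT R = a + b − a·b on (0.2900, 0.7700) = 0.8367
  NOT R = 1 − 0.2300 = 0.7700
  (T OR NOT R) OR NOT R = a + b − a·b on (0.8367, 0.7700) = 0.9624
  → value = 0.9624
|1.0000 − 0.9624| = 0.038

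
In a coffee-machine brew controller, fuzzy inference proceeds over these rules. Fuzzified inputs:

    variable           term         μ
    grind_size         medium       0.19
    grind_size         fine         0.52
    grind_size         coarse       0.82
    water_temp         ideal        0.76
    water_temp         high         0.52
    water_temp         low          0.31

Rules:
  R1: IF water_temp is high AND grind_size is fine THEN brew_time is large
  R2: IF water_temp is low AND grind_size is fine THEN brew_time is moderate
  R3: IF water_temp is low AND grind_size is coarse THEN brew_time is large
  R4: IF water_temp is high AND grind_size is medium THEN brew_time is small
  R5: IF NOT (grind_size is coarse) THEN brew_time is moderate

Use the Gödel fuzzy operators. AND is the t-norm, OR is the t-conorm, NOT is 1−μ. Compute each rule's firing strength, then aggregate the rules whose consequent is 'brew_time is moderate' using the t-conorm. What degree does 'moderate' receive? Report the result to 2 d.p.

0.31

R1: high=0.52, fine=0.52; AND[min(a, b)] → w = 0.52
R2: low=0.31, fine=0.52; AND[min(a, b)] → w = 0.31
R3: low=0.31, coarse=0.82; AND[min(a, b)] → w = 0.31
R4: high=0.52, medium=0.19; AND[min(a, b)] → w = 0.19
R5: ¬coarse=1−0.82=0.18 → w = 0.18
Rules with consequent 'moderate': {R2, R5} → strengths 0.31, 0.18
Aggregate via t-conorm [max(a, b)]: 0.31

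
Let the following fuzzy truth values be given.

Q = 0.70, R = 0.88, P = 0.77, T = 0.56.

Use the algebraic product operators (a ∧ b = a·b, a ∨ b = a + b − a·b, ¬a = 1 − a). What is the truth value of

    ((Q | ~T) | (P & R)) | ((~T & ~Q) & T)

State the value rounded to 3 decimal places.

~T = 1 − 0.5600 = 0.4400
Q | ~T = a + b − a·b on (0.7000, 0.4400) = 0.8320
P & R = a·b on (0.7700, 0.8800) = 0.6776
(Q | ~T) | (P & R) = a + b − a·b on (0.8320, 0.6776) = 0.9458
~T = 1 − 0.5600 = 0.4400
~Q = 1 − 0.7000 = 0.3000
~T & ~Q = a·b on (0.4400, 0.3000) = 0.1320
(~T & ~Q) & T = a·b on (0.1320, 0.5600) = 0.0739
((Q | ~T) | (P & R)) | ((~T & ~Q) & T) = a + b − a·b on (0.9458, 0.0739) = 0.9498

0.950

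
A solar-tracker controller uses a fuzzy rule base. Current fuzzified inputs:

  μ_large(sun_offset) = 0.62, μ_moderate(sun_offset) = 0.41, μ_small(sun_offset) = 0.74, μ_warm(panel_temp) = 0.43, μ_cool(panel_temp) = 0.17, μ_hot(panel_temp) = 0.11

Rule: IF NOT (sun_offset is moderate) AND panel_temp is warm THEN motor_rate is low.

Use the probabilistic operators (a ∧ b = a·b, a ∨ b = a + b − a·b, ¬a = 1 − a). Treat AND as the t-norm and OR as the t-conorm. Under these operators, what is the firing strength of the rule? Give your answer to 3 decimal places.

firing strength: ¬moderate=1−0.41=0.59, warm=0.43; AND[a·b] → w = 0.2537

0.254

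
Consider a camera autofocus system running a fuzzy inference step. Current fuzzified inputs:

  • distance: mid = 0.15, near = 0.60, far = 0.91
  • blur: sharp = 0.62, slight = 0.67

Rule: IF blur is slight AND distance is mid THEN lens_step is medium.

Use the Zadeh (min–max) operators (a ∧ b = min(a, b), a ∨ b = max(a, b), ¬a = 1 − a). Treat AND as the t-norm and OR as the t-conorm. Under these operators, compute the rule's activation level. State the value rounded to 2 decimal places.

0.15

firing strength: slight=0.67, mid=0.15; AND[min(a, b)] → w = 0.15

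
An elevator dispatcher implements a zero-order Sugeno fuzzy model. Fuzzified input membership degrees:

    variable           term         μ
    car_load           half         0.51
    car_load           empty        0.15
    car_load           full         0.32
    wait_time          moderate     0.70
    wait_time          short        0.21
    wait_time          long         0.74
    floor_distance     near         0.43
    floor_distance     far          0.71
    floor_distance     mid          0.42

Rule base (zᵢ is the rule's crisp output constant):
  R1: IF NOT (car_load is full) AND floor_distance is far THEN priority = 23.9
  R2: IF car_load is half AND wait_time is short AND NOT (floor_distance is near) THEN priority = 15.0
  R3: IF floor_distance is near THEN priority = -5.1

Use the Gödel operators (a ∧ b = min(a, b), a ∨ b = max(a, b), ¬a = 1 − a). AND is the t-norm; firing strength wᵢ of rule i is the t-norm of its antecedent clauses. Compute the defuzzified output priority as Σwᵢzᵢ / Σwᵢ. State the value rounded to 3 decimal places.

13.037

R1 (z=23.9): ¬full=1−0.32=0.68, far=0.71; AND[min(a, b)] → w = 0.68
R2 (z=15.0): half=0.51, short=0.21, ¬near=1−0.43=0.57; AND[min(a, b)] → w = 0.21
R3 (z=-5.1): near=0.43 → w = 0.43
Weighted average = (0.68·23.9 + 0.21·15.0 + 0.43·-5.1) / (0.68 + 0.21 + 0.43)
  = 17.2090 / 1.3200 = 13.037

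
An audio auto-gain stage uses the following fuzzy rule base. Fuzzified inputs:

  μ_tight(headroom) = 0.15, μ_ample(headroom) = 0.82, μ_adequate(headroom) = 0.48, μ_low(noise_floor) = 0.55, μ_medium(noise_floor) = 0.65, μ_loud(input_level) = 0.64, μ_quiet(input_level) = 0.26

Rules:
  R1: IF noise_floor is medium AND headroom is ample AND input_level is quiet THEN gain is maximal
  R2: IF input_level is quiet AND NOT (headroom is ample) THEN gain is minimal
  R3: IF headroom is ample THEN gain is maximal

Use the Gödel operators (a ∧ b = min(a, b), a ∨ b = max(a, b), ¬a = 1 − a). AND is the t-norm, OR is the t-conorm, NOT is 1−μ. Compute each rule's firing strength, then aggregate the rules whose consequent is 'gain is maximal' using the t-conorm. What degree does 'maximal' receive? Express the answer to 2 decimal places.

R1: medium=0.65, ample=0.82, quiet=0.26; AND[min(a, b)] → w = 0.26
R2: quiet=0.26, ¬ample=1−0.82=0.18; AND[min(a, b)] → w = 0.18
R3: ample=0.82 → w = 0.82
Rules with consequent 'maximal': {R1, R3} → strengths 0.26, 0.82
Aggregate via t-conorm [max(a, b)]: 0.82

0.82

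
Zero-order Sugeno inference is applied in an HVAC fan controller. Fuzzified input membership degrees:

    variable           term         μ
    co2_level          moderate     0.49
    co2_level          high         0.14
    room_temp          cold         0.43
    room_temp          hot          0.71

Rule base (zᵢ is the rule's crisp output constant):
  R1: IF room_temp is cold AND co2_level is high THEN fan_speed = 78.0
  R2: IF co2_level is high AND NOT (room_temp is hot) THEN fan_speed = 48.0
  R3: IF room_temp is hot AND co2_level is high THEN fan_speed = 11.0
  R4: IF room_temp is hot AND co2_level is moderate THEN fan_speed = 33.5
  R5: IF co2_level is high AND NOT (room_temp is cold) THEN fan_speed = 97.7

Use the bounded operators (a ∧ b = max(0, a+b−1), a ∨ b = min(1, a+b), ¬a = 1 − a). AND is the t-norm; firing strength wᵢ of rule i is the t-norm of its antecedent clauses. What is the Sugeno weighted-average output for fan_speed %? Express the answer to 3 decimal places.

33.500

R1 (z=78.0): cold=0.43, high=0.14; AND[max(0, a+b−1)] → w = 0.00
R2 (z=48.0): high=0.14, ¬hot=1−0.71=0.29; AND[max(0, a+b−1)] → w = 0.00
R3 (z=11.0): hot=0.71, high=0.14; AND[max(0, a+b−1)] → w = 0.00
R4 (z=33.5): hot=0.71, moderate=0.49; AND[max(0, a+b−1)] → w = 0.20
R5 (z=97.7): high=0.14, ¬cold=1−0.43=0.57; AND[max(0, a+b−1)] → w = 0.00
Weighted average = (0.00·78.0 + 0.00·48.0 + 0.00·11.0 + 0.20·33.5 + 0.00·97.7) / (0.00 + 0.00 + 0.00 + 0.20 + 0.00)
  = 6.7000 / 0.2000 = 33.500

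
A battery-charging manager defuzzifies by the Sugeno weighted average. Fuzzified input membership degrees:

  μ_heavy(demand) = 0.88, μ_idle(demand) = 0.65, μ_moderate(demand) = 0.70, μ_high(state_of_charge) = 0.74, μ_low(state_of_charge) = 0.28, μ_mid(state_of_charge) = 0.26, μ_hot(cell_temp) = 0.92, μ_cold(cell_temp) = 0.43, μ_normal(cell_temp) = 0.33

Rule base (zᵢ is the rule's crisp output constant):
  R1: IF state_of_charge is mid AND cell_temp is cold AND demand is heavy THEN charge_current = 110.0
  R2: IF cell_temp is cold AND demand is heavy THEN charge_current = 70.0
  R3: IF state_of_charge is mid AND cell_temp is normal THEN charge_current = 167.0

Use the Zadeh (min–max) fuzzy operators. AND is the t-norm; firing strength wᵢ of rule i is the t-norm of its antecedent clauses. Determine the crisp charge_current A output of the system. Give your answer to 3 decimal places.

107.495

R1 (z=110.0): mid=0.26, cold=0.43, heavy=0.88; AND[min(a, b)] → w = 0.26
R2 (z=70.0): cold=0.43, heavy=0.88; AND[min(a, b)] → w = 0.43
R3 (z=167.0): mid=0.26, normal=0.33; AND[min(a, b)] → w = 0.26
Weighted average = (0.26·110.0 + 0.43·70.0 + 0.26·167.0) / (0.26 + 0.43 + 0.26)
  = 102.1200 / 0.9500 = 107.495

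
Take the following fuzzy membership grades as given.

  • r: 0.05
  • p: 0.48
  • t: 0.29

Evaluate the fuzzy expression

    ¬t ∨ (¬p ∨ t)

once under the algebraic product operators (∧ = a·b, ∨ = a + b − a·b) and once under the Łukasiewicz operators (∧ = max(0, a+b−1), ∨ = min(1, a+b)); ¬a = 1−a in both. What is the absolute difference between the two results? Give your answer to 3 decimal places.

Under algebraic product:
  ¬t = 1 − 0.2900 = 0.7100
  ¬p = 1 − 0.4800 = 0.5200
  ¬p ∨ t = a + b − a·b on (0.5200, 0.2900) = 0.6592
  ¬t ∨ (¬p ∨ t) = a + b − a·b on (0.7100, 0.6592) = 0.9012
  → value = 0.9012
Under Łukasiewicz:
  ¬t = 1 − 0.29 = 0.71
  ¬p = 1 − 0.48 = 0.52
  ¬p ∨ t = min(1, a+b) on (0.52, 0.29) = 0.81
  ¬t ∨ (¬p ∨ t) = min(1, a+b) on (0.71, 0.81) = 1.00
  → value = 1.0000
|0.9012 − 1.0000| = 0.099

0.099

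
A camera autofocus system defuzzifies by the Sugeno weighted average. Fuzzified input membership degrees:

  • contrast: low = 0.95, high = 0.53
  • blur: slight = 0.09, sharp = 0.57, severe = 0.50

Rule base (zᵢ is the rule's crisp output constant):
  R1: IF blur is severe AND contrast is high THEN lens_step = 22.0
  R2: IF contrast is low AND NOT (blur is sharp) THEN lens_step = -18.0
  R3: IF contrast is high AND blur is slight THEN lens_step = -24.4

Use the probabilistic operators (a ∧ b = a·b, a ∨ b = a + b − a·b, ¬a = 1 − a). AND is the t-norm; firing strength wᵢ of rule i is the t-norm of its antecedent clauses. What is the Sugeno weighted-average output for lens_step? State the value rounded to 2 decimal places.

R1 (z=22.0): severe=0.50, high=0.53; AND[a·b] → w = 0.2650
R2 (z=-18.0): low=0.95, ¬sharp=1−0.57=0.43; AND[a·b] → w = 0.4085
R3 (z=-24.4): high=0.53, slight=0.09; AND[a·b] → w = 0.0477
Weighted average = (0.2650·22.0 + 0.4085·-18.0 + 0.0477·-24.4) / (0.2650 + 0.4085 + 0.0477)
  = -2.6869 / 0.7212 = -3.73

-3.73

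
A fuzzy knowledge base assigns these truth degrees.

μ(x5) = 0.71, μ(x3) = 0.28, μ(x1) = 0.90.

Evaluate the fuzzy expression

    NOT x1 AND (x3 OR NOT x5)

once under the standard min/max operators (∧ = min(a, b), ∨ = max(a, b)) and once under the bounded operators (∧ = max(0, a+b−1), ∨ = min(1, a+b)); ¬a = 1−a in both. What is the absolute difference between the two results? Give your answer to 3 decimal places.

0.100

Under standard min/max:
  NOT x1 = 1 − 0.90 = 0.10
  NOT x5 = 1 − 0.71 = 0.29
  x3 OR NOT x5 = max(a, b) on (0.28, 0.29) = 0.29
  NOT x1 AND (x3 OR NOT x5) = min(a, b) on (0.10, 0.29) = 0.10
  → value = 0.1000
Under bounded:
  NOT x1 = 1 − 0.90 = 0.10
  NOT x5 = 1 − 0.71 = 0.29
  x3 OR NOT x5 = min(1, a+b) on (0.28, 0.29) = 0.57
  NOT x1 AND (x3 OR NOT x5) = max(0, a+b−1) on (0.10, 0.57) = 0.00
  → value = 0.0000
|0.1000 − 0.0000| = 0.100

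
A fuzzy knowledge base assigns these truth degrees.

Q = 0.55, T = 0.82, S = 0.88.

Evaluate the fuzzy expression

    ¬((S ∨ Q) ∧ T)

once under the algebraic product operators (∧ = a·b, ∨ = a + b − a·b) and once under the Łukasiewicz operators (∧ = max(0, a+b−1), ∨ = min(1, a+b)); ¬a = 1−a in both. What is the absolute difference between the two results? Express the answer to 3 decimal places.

Under algebraic product:
  S ∨ Q = a + b − a·b on (0.8800, 0.5500) = 0.9460
  (S ∨ Q) ∧ T = a·b on (0.9460, 0.8200) = 0.7757
  ¬((S ∨ Q) ∧ T) = 1 − 0.7757 = 0.2243
  → value = 0.2243
Under Łukasiewicz:
  S ∨ Q = min(1, a+b) on (0.88, 0.55) = 1.00
  (S ∨ Q) ∧ T = max(0, a+b−1) on (1.00, 0.82) = 0.82
  ¬((S ∨ Q) ∧ T) = 1 − 0.82 = 0.18
  → value = 0.1800
|0.2243 − 0.1800| = 0.044

0.044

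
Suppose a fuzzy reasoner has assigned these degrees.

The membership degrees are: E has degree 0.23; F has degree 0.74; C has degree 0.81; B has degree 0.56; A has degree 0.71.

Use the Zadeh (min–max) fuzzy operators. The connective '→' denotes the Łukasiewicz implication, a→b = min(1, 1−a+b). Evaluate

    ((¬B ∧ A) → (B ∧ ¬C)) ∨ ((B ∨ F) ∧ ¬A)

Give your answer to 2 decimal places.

0.75

¬B = 1 − 0.56 = 0.44
¬B ∧ A = min(a, b) on (0.44, 0.71) = 0.44
¬C = 1 − 0.81 = 0.19
B ∧ ¬C = min(a, b) on (0.56, 0.19) = 0.19
(¬B ∧ A) → (B ∧ ¬C)  [Łukasiewicz: min(1, 1−a+b)] with a=0.44, b=0.19 → 0.75
B ∨ F = max(a, b) on (0.56, 0.74) = 0.74
¬A = 1 − 0.71 = 0.29
(B ∨ F) ∧ ¬A = min(a, b) on (0.74, 0.29) = 0.29
((¬B ∧ A) → (B ∧ ¬C)) ∨ ((B ∨ F) ∧ ¬A) = max(a, b) on (0.75, 0.29) = 0.75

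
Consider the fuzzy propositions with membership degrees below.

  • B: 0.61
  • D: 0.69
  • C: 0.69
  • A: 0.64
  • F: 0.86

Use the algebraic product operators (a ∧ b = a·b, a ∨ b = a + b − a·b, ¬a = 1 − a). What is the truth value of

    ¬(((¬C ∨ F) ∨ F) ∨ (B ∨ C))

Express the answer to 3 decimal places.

¬C = 1 − 0.6900 = 0.3100
¬C ∨ F = a + b − a·b on (0.3100, 0.8600) = 0.9034
(¬C ∨ F) ∨ F = a + b − a·b on (0.9034, 0.8600) = 0.9865
B ∨ C = a + b − a·b on (0.6100, 0.6900) = 0.8791
((¬C ∨ F) ∨ F) ∨ (B ∨ C) = a + b − a·b on (0.9865, 0.8791) = 0.9984
¬(((¬C ∨ F) ∨ F) ∨ (B ∨ C)) = 1 − 0.9984 = 0.0016

0.002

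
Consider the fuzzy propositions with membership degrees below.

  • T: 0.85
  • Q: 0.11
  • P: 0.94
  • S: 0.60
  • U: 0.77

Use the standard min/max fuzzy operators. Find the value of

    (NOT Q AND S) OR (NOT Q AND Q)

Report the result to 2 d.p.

NOT Q = 1 − 0.11 = 0.89
NOT Q AND S = min(a, b) on (0.89, 0.60) = 0.60
NOT Q = 1 − 0.11 = 0.89
NOT Q AND Q = min(a, b) on (0.89, 0.11) = 0.11
(NOT Q AND S) OR (NOT Q AND Q) = max(a, b) on (0.60, 0.11) = 0.60

0.60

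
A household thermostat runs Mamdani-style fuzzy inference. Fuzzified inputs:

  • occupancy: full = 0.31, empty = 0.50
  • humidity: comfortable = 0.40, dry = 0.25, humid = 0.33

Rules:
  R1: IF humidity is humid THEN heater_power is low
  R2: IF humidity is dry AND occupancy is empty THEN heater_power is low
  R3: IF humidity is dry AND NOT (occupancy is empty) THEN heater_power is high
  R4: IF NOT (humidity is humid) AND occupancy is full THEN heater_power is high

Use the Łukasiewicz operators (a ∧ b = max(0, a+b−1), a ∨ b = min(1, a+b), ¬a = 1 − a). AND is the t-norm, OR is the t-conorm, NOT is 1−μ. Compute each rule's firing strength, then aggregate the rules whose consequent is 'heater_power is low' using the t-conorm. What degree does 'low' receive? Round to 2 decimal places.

0.33

R1: humid=0.33 → w = 0.33
R2: dry=0.25, empty=0.50; AND[max(0, a+b−1)] → w = 0.00
R3: dry=0.25, ¬empty=1−0.50=0.50; AND[max(0, a+b−1)] → w = 0.00
R4: ¬humid=1−0.33=0.67, full=0.31; AND[max(0, a+b−1)] → w = 0.00
Rules with consequent 'low': {R1, R2} → strengths 0.33, 0.00
Aggregate via t-conorm [min(1, a+b)]: 0.33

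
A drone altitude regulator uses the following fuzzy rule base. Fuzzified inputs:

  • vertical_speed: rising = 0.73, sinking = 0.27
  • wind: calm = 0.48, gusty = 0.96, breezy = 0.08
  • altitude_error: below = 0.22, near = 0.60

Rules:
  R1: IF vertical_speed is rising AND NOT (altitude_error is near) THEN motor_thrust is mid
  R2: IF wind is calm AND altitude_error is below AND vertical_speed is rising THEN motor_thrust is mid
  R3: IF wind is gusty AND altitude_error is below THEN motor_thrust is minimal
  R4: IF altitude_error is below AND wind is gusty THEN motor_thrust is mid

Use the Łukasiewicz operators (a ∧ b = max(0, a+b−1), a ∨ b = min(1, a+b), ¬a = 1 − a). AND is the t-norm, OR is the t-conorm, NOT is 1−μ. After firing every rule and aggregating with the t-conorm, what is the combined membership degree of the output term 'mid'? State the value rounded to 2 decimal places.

0.31

R1: rising=0.73, ¬near=1−0.60=0.40; AND[max(0, a+b−1)] → w = 0.13
R2: calm=0.48, below=0.22, rising=0.73; AND[max(0, a+b−1)] → w = 0.00
R3: gusty=0.96, below=0.22; AND[max(0, a+b−1)] → w = 0.18
R4: below=0.22, gusty=0.96; AND[max(0, a+b−1)] → w = 0.18
Rules with consequent 'mid': {R1, R2, R4} → strengths 0.13, 0.00, 0.18
Aggregate via t-conorm [min(1, a+b)]: 0.31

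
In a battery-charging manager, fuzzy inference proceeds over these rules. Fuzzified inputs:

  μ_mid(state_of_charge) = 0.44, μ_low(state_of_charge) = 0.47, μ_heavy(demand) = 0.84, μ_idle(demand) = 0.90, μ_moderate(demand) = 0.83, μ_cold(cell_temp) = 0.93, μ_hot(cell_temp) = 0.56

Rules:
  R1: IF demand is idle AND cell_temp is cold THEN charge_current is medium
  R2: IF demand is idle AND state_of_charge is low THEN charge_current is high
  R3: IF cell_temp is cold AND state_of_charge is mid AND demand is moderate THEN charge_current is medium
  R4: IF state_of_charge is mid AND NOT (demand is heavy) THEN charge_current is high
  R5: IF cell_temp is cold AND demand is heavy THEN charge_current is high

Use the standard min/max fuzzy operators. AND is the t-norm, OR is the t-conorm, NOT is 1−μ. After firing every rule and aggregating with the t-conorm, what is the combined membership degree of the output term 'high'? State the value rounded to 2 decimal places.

R1: idle=0.90, cold=0.93; AND[min(a, b)] → w = 0.90
R2: idle=0.90, low=0.47; AND[min(a, b)] → w = 0.47
R3: cold=0.93, mid=0.44, moderate=0.83; AND[min(a, b)] → w = 0.44
R4: mid=0.44, ¬heavy=1−0.84=0.16; AND[min(a, b)] → w = 0.16
R5: cold=0.93, heavy=0.84; AND[min(a, b)] → w = 0.84
Rules with consequent 'high': {R2, R4, R5} → strengths 0.47, 0.16, 0.84
Aggregate via t-conorm [max(a, b)]: 0.84

0.84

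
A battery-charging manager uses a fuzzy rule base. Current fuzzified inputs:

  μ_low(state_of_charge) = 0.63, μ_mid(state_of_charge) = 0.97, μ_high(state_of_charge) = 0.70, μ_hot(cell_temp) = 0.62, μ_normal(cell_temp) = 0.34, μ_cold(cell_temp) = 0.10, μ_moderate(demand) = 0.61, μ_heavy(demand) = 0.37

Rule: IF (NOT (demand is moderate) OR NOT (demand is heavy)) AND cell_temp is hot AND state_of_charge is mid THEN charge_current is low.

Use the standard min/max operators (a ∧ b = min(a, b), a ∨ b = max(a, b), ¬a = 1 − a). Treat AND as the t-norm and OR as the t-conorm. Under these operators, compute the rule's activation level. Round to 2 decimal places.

firing strength: (¬moderate=1−0.61=0.39 OR ¬heavy=1−0.37=0.63) = 0.63; AND[min(a, b)] with hot=0.62, mid=0.97 → w = 0.62

0.62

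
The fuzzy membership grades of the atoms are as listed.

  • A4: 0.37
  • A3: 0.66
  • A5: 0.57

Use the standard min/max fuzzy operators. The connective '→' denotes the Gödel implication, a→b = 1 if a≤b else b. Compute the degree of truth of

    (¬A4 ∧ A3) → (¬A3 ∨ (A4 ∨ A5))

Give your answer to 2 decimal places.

¬A4 = 1 − 0.37 = 0.63
¬A4 ∧ A3 = min(a, b) on (0.63, 0.66) = 0.63
¬A3 = 1 − 0.66 = 0.34
A4 ∨ A5 = max(a, b) on (0.37, 0.57) = 0.57
¬A3 ∨ (A4 ∨ A5) = max(a, b) on (0.34, 0.57) = 0.57
(¬A4 ∧ A3) → (¬A3 ∨ (A4 ∨ A5))  [Gödel: 1 if a≤b else b] with a=0.63, b=0.57 → 0.57

0.57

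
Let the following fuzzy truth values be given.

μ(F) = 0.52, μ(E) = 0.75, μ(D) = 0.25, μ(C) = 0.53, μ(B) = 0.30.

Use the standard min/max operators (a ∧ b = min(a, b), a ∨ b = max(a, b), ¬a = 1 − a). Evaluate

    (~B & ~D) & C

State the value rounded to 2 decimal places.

~B = 1 − 0.30 = 0.70
~D = 1 − 0.25 = 0.75
~B & ~D = min(a, b) on (0.70, 0.75) = 0.70
(~B & ~D) & C = min(a, b) on (0.70, 0.53) = 0.53

0.53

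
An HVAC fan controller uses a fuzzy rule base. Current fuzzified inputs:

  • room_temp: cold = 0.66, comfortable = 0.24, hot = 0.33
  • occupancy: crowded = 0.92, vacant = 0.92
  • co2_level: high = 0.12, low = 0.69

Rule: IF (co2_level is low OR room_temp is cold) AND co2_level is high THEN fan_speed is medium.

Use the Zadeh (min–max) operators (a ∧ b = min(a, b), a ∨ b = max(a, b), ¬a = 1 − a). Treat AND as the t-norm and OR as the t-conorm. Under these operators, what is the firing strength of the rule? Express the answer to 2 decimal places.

0.12

firing strength: (low=0.69 OR cold=0.66) = 0.69; AND[min(a, b)] with high=0.12 → w = 0.12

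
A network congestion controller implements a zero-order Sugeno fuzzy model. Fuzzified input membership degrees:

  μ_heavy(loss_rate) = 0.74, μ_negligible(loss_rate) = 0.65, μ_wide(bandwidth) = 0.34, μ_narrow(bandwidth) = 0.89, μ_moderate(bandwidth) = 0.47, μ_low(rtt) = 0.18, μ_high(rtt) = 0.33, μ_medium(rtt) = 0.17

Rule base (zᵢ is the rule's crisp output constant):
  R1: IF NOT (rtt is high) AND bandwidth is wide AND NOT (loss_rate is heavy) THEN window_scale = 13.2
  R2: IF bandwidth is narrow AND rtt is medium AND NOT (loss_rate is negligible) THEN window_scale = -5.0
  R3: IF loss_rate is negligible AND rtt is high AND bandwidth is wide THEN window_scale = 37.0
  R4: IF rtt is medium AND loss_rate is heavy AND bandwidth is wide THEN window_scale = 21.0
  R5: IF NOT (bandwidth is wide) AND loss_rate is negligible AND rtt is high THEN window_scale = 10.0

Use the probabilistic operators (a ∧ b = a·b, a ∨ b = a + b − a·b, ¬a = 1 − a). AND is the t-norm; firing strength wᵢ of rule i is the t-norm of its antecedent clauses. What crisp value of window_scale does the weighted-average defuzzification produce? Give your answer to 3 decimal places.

R1 (z=13.2): ¬high=1−0.33=0.67, wide=0.34, ¬heavy=1−0.74=0.26; AND[a·b] → w = 0.0592
R2 (z=-5.0): narrow=0.89, medium=0.17, ¬negligible=1−0.65=0.35; AND[a·b] → w = 0.0530
R3 (z=37.0): negligible=0.65, high=0.33, wide=0.34; AND[a·b] → w = 0.0729
R4 (z=21.0): medium=0.17, heavy=0.74, wide=0.34; AND[a·b] → w = 0.0428
R5 (z=10.0): ¬wide=1−0.34=0.66, negligible=0.65, high=0.33; AND[a·b] → w = 0.1416
Weighted average = (0.0592·13.2 + 0.0530·-5.0 + 0.0729·37.0 + 0.0428·21.0 + 0.1416·10.0) / (0.0592 + 0.0530 + 0.0729 + 0.0428 + 0.1416)
  = 5.5294 / 0.3695 = 14.966

14.966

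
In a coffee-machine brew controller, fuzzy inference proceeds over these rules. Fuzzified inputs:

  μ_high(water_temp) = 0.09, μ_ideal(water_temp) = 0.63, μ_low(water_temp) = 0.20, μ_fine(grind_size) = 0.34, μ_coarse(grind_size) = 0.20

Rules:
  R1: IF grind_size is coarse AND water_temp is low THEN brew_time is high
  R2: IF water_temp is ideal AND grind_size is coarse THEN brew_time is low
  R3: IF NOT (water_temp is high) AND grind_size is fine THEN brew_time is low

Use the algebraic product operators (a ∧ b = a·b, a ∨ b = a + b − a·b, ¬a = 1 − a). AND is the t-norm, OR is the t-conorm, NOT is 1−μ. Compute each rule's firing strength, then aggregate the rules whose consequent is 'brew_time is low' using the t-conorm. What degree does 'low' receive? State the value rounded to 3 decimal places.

0.396

R1: coarse=0.20, low=0.20; AND[a·b] → w = 0.0400
R2: ideal=0.63, coarse=0.20; AND[a·b] → w = 0.1260
R3: ¬high=1−0.09=0.91, fine=0.34; AND[a·b] → w = 0.3094
Rules with consequent 'low': {R2, R3} → strengths 0.1260, 0.3094
Aggregate via t-conorm [a + b − a·b]: 0.3964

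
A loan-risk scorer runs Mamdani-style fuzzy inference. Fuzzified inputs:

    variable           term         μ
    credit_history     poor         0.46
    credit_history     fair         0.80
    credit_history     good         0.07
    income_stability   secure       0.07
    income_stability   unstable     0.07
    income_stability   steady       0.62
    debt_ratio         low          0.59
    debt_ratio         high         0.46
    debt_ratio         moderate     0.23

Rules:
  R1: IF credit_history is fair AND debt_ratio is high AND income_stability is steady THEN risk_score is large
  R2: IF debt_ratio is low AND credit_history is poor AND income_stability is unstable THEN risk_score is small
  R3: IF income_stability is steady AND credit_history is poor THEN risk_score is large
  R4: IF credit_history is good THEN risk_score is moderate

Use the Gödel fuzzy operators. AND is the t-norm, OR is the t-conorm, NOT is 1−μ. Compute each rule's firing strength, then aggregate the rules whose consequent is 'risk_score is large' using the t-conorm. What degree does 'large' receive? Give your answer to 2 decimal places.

0.46

R1: fair=0.80, high=0.46, steady=0.62; AND[min(a, b)] → w = 0.46
R2: low=0.59, poor=0.46, unstable=0.07; AND[min(a, b)] → w = 0.07
R3: steady=0.62, poor=0.46; AND[min(a, b)] → w = 0.46
R4: good=0.07 → w = 0.07
Rules with consequent 'large': {R1, R3} → strengths 0.46, 0.46
Aggregate via t-conorm [max(a, b)]: 0.46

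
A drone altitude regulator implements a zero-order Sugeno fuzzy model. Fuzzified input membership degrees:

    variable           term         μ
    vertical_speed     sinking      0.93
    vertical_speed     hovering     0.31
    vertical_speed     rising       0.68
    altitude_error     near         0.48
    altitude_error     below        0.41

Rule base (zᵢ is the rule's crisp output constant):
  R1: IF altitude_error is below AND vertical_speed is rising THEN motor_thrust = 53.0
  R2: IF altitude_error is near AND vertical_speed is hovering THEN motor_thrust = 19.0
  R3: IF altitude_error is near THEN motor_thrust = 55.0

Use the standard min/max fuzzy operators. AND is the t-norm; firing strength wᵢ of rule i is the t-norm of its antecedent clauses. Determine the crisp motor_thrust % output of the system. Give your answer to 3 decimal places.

R1 (z=53.0): below=0.41, rising=0.68; AND[min(a, b)] → w = 0.41
R2 (z=19.0): near=0.48, hovering=0.31; AND[min(a, b)] → w = 0.31
R3 (z=55.0): near=0.48 → w = 0.48
Weighted average = (0.41·53.0 + 0.31·19.0 + 0.48·55.0) / (0.41 + 0.31 + 0.48)
  = 54.0200 / 1.2000 = 45.017

45.017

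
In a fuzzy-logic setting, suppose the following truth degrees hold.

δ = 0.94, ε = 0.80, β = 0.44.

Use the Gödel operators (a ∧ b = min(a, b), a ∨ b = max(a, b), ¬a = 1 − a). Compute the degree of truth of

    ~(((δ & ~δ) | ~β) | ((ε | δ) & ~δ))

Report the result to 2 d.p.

0.44

~δ = 1 − 0.94 = 0.06
δ & ~δ = min(a, b) on (0.94, 0.06) = 0.06
~β = 1 − 0.44 = 0.56
(δ & ~δ) | ~β = max(a, b) on (0.06, 0.56) = 0.56
ε | δ = max(a, b) on (0.80, 0.94) = 0.94
~δ = 1 − 0.94 = 0.06
(ε | δ) & ~δ = min(a, b) on (0.94, 0.06) = 0.06
((δ & ~δ) | ~β) | ((ε | δ) & ~δ) = max(a, b) on (0.56, 0.06) = 0.56
~(((δ & ~δ) | ~β) | ((ε | δ) & ~δ)) = 1 − 0.56 = 0.44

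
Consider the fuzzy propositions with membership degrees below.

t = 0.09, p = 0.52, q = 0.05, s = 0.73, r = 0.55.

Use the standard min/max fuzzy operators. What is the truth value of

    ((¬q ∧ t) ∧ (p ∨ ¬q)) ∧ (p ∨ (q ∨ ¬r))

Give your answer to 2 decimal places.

¬q = 1 − 0.05 = 0.95
¬q ∧ t = min(a, b) on (0.95, 0.09) = 0.09
¬q = 1 − 0.05 = 0.95
p ∨ ¬q = max(a, b) on (0.52, 0.95) = 0.95
(¬q ∧ t) ∧ (p ∨ ¬q) = min(a, b) on (0.09, 0.95) = 0.09
¬r = 1 − 0.55 = 0.45
q ∨ ¬r = max(a, b) on (0.05, 0.45) = 0.45
p ∨ (q ∨ ¬r) = max(a, b) on (0.52, 0.45) = 0.52
((¬q ∧ t) ∧ (p ∨ ¬q)) ∧ (p ∨ (q ∨ ¬r)) = min(a, b) on (0.09, 0.52) = 0.09

0.09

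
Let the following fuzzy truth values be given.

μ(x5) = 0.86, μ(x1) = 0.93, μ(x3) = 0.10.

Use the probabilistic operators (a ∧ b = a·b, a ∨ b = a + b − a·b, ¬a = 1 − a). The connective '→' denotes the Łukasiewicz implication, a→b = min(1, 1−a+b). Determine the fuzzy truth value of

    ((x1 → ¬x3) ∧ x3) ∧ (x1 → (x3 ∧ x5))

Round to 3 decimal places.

0.015

¬x3 = 1 − 0.1000 = 0.9000
x1 → ¬x3  [Łukasiewicz: min(1, 1−a+b)] with a=0.9300, b=0.9000 → 0.9700
(x1 → ¬x3) ∧ x3 = a·b on (0.9700, 0.1000) = 0.0970
x3 ∧ x5 = a·b on (0.1000, 0.8600) = 0.0860
x1 → (x3 ∧ x5)  [Łukasiewicz: min(1, 1−a+b)] with a=0.9300, b=0.0860 → 0.1560
((x1 → ¬x3) ∧ x3) ∧ (x1 → (x3 ∧ x5)) = a·b on (0.0970, 0.1560) = 0.0151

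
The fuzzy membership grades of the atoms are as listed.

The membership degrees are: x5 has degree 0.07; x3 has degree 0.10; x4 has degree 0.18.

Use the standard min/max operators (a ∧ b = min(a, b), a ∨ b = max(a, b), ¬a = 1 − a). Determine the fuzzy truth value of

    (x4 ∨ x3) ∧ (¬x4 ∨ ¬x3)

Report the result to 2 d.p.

0.18

x4 ∨ x3 = max(a, b) on (0.18, 0.10) = 0.18
¬x4 = 1 − 0.18 = 0.82
¬x3 = 1 − 0.10 = 0.90
¬x4 ∨ ¬x3 = max(a, b) on (0.82, 0.90) = 0.90
(x4 ∨ x3) ∧ (¬x4 ∨ ¬x3) = min(a, b) on (0.18, 0.90) = 0.18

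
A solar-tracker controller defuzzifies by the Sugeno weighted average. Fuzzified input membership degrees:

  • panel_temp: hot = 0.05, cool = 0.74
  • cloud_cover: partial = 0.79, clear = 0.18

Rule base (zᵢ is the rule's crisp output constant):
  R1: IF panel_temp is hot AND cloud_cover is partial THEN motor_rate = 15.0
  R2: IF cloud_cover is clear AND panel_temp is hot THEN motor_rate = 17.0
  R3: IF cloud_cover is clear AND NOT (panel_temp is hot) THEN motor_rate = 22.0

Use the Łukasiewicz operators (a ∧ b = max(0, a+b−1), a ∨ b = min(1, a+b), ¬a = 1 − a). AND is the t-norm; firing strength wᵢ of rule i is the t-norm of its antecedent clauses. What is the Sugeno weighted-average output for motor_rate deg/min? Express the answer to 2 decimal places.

22.00

R1 (z=15.0): hot=0.05, partial=0.79; AND[max(0, a+b−1)] → w = 0.00
R2 (z=17.0): clear=0.18, hot=0.05; AND[max(0, a+b−1)] → w = 0.00
R3 (z=22.0): clear=0.18, ¬hot=1−0.05=0.95; AND[max(0, a+b−1)] → w = 0.13
Weighted average = (0.00·15.0 + 0.00·17.0 + 0.13·22.0) / (0.00 + 0.00 + 0.13)
  = 2.8600 / 0.1300 = 22.00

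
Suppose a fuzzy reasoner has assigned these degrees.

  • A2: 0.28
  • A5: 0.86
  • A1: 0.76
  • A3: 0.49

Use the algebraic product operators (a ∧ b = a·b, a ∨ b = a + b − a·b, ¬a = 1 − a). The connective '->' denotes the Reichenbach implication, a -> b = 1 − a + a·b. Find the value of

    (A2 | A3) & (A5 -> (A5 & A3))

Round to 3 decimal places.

A2 | A3 = a + b − a·b on (0.2800, 0.4900) = 0.6328
A5 & A3 = a·b on (0.8600, 0.4900) = 0.4214
A5 -> (A5 & A3)  [Reichenbach: 1 − a + a·b] with a=0.8600, b=0.4214 → 0.5024
(A2 | A3) & (A5 -> (A5 & A3)) = a·b on (0.6328, 0.5024) = 0.3179

0.318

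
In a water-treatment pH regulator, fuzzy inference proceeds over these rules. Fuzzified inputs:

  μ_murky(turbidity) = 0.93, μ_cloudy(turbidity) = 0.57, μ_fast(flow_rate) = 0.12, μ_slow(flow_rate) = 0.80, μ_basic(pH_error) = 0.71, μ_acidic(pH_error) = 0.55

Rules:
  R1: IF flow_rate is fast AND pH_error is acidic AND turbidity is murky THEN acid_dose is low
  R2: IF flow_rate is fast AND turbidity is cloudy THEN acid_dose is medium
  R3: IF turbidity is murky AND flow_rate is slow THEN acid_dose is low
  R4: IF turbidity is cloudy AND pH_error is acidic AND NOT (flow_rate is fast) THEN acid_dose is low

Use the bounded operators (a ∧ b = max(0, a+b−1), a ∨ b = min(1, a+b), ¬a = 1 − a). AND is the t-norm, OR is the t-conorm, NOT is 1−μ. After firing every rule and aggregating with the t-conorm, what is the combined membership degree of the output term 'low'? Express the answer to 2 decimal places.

0.73

R1: fast=0.12, acidic=0.55, murky=0.93; AND[max(0, a+b−1)] → w = 0.00
R2: fast=0.12, cloudy=0.57; AND[max(0, a+b−1)] → w = 0.00
R3: murky=0.93, slow=0.80; AND[max(0, a+b−1)] → w = 0.73
R4: cloudy=0.57, acidic=0.55, ¬fast=1−0.12=0.88; AND[max(0, a+b−1)] → w = 0.00
Rules with consequent 'low': {R1, R3, R4} → strengths 0.00, 0.73, 0.00
Aggregate via t-conorm [min(1, a+b)]: 0.73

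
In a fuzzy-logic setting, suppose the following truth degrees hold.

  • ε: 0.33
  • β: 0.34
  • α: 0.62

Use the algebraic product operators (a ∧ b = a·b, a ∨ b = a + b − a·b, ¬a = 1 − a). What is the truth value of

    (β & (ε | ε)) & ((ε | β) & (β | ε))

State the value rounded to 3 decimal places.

ε | ε = a + b − a·b on (0.3300, 0.3300) = 0.5511
β & (ε | ε) = a·b on (0.3400, 0.5511) = 0.1874
ε | β = a + b − a·b on (0.3300, 0.3400) = 0.5578
β | ε = a + b − a·b on (0.3400, 0.3300) = 0.5578
(ε | β) & (β | ε) = a·b on (0.5578, 0.5578) = 0.3111
(β & (ε | ε)) & ((ε | β) & (β | ε)) = a·b on (0.1874, 0.3111) = 0.0583

0.058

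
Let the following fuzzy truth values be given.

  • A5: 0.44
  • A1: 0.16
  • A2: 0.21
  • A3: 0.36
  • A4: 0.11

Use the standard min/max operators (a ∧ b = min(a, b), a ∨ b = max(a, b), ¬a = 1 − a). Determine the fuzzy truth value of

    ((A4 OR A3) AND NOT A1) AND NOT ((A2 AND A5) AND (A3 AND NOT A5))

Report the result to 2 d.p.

A4 OR A3 = max(a, b) on (0.11, 0.36) = 0.36
NOT A1 = 1 − 0.16 = 0.84
(A4 OR A3) AND NOT A1 = min(a, b) on (0.36, 0.84) = 0.36
A2 AND A5 = min(a, b) on (0.21, 0.44) = 0.21
NOT A5 = 1 − 0.44 = 0.56
A3 AND NOT A5 = min(a, b) on (0.36, 0.56) = 0.36
(A2 AND A5) AND (A3 AND NOT A5) = min(a, b) on (0.21, 0.36) = 0.21
NOT ((A2 AND A5) AND (A3 AND NOT A5)) = 1 − 0.21 = 0.79
((A4 OR A3) AND NOT A1) AND NOT ((A2 AND A5) AND (A3 AND NOT A5)) = min(a, b) on (0.36, 0.79) = 0.36

0.36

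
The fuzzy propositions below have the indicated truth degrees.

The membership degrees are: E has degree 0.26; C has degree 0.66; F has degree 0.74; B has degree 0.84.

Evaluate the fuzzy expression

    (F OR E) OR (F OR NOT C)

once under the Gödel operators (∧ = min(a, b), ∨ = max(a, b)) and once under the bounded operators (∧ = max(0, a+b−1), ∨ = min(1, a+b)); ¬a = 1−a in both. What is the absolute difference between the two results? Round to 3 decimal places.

0.260

Under Gödel:
  F OR E = max(a, b) on (0.74, 0.26) = 0.74
  NOT C = 1 − 0.66 = 0.34
  F OR NOT C = max(a, b) on (0.74, 0.34) = 0.74
  (F OR E) OR (F OR NOT C) = max(a, b) on (0.74, 0.74) = 0.74
  → value = 0.7400
Under bounded:
  F OR E = min(1, a+b) on (0.74, 0.26) = 1.00
  NOT C = 1 − 0.66 = 0.34
  F OR NOT C = min(1, a+b) on (0.74, 0.34) = 1.00
  (F OR E) OR (F OR NOT C) = min(1, a+b) on (1.00, 1.00) = 1.00
  → value = 1.0000
|0.7400 − 1.0000| = 0.260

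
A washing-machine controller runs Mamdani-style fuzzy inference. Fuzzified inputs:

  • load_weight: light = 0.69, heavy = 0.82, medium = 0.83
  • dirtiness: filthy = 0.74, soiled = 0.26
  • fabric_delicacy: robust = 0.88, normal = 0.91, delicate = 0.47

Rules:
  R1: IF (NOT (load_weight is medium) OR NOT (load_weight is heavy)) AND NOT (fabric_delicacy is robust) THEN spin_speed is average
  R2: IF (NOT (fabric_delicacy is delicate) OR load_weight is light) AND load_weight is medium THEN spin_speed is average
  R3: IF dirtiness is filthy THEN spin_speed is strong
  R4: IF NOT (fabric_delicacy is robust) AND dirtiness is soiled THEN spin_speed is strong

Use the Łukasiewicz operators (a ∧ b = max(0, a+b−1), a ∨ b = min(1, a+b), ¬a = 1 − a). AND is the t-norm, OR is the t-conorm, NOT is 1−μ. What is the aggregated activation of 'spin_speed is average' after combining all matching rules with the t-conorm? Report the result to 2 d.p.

0.83

R1: (¬medium=1−0.83=0.17 OR ¬heavy=1−0.82=0.18) = 0.35; AND[max(0, a+b−1)] with ¬robust=1−0.88=0.12 → w = 0.00
R2: (¬delicate=1−0.47=0.53 OR light=0.69) = 1.00; AND[max(0, a+b−1)] with medium=0.83 → w = 0.83
R3: filthy=0.74 → w = 0.74
R4: ¬robust=1−0.88=0.12, soiled=0.26; AND[max(0, a+b−1)] → w = 0.00
Rules with consequent 'average': {R1, R2} → strengths 0.00, 0.83
Aggregate via t-conorm [min(1, a+b)]: 0.83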